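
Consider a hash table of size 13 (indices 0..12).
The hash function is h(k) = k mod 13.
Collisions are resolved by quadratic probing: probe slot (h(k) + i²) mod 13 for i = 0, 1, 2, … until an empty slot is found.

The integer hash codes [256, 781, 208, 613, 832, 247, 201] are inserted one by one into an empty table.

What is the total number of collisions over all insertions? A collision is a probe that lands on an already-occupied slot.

6

256 hashes to 9; slot 9 is free -> place at 9.
781 hashes to 1; slot 1 is free -> place at 1.
208 hashes to 0; slot 0 is free -> place at 0.
613 hashes to 2; slot 2 is free -> place at 2.
832 hashes to 0; 0,1 taken -> place at 4.
247 hashes to 0; 0,1,4,9 taken -> place at 3.
201 hashes to 6; slot 6 is free -> place at 6.
Table: [208, 781, 613, 247, 832, —, 201, —, —, 256, —, —, —]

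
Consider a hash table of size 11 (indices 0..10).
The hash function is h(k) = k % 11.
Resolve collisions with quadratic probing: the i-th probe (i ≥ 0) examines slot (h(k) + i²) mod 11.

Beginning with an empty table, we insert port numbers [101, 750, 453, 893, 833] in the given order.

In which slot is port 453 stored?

101 hashes to 2; slot 2 is free -> place at 2.
750 hashes to 2; 2 taken -> place at 3.
453 hashes to 2; 2,3 taken -> place at 6.
893 hashes to 2; 2,3,6 taken -> place at 0.
833 hashes to 8; slot 8 is free -> place at 8.
Table: [893, —, 101, 750, —, —, 453, —, 833, —, —]

6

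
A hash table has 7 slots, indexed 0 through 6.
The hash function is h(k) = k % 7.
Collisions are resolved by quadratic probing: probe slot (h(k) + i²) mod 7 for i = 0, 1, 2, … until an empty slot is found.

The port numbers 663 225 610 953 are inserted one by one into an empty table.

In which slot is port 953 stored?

3

663 hashes to 5; slot 5 is free -> place at 5.
225 hashes to 1; slot 1 is free -> place at 1.
610 hashes to 1; 1 taken -> place at 2.
953 hashes to 1; 1,2,5 taken -> place at 3.
Table: [∅, 225, 610, 953, ∅, 663, ∅]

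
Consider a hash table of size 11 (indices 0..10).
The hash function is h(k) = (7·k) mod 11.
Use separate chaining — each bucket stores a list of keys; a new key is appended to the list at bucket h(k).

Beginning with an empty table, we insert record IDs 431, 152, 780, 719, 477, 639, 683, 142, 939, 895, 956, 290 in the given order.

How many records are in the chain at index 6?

5

431 → bucket 3
152 → bucket 8
780 → bucket 4
719 → bucket 6
477 → bucket 6 (collision)
639 → bucket 7
683 → bucket 7 (collision)
142 → bucket 4 (collision)
939 → bucket 6 (collision)
895 → bucket 6 (collision)
956 → bucket 4 (collision)
290 → bucket 6 (collision)
Final buckets:
0: _
1: _
2: _
3: 431
4: 780 -> 142 -> 956
5: _
6: 719 -> 477 -> 939 -> 895 -> 290
7: 639 -> 683
8: 152
9: _
10: _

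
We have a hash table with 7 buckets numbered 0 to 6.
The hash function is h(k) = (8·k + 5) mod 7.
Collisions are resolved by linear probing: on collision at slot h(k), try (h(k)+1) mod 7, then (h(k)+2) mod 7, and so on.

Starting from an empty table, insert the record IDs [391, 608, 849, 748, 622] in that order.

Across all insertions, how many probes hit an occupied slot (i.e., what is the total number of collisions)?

7

Insert 391: h=4, slot 4 empty -> index 4.
Insert 608: h=4, slot 4 occupied -> index 5.
Insert 849: h=0, slot 0 empty -> index 0.
Insert 748: h=4, slots 4,5 occupied -> index 6.
Insert 622: h=4, slots 4,5,6,0 occupied -> index 1.
Table: [849, 622, -, -, 391, 608, 748]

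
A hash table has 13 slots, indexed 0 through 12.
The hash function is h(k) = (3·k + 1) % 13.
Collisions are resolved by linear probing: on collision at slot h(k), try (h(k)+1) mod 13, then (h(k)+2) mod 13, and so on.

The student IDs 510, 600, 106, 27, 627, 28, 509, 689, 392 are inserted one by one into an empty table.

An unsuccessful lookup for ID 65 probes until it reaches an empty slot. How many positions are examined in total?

2

Insert 510: h=10, slot 10 empty => index 10.
Insert 600: h=7, slot 7 empty => index 7.
Insert 106: h=7, slot 7 occupied => index 8.
Insert 27: h=4, slot 4 empty => index 4.
Insert 627: h=10, slot 10 occupied => index 11.
Insert 28: h=7, slots 7,8 occupied => index 9.
Insert 509: h=7, slots 7,8,9,10,11 occupied => index 12.
Insert 689: h=1, slot 1 empty => index 1.
Insert 392: h=7, slots 7,8,9,10,11,12 occupied => index 0.
Table: [392, 689, _, _, 27, _, _, 600, 106, 28, 510, 627, 509]
Lookup 65: h=1, probe 1,2 → slot 2 empty, not found.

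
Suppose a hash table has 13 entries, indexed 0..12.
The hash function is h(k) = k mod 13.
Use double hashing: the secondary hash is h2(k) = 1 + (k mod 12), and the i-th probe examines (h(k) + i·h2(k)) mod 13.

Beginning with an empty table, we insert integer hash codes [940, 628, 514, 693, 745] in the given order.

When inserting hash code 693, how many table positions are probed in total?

2

Insert 940: h=4, slot 4 empty => index 4.
Insert 628: h=4, h2=5, slot 4 occupied => index 9.
Insert 514: h=7, slot 7 empty => index 7.
Insert 693: h=4, h2=10, slot 4 occupied => index 1.
Insert 745: h=4, h2=2, slot 4 occupied => index 6.
Table: [_, 693, _, _, 940, _, 745, 514, _, 628, _, _, _]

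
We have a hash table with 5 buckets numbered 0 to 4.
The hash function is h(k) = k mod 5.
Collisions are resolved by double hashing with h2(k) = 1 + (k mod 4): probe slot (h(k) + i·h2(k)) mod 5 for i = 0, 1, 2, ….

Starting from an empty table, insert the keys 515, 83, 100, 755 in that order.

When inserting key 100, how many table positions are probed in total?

Insert 515: h=0, slot 0 empty -> index 0.
Insert 83: h=3, slot 3 empty -> index 3.
Insert 100: h=0, h2=1, slot 0 occupied -> index 1.
Insert 755: h=0, h2=4, slot 0 occupied -> index 4.
Table: [515, 100, ., 83, 755]

2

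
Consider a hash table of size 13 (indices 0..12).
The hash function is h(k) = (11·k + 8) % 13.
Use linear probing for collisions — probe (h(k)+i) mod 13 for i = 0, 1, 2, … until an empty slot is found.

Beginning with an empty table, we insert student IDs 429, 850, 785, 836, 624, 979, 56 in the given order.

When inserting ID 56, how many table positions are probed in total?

429: h=8 -> slot 8
850: h=11 -> slot 11
785: h=11, probe 11,12 -> slot 12
836: h=0 -> slot 0
624: h=8, probe 8,9 -> slot 9
979: h=0, probe 0,1 -> slot 1
56: h=0, probe 0,1,2 -> slot 2
Table: [836, 979, 56, ., ., ., ., ., 429, 624, ., 850, 785]

3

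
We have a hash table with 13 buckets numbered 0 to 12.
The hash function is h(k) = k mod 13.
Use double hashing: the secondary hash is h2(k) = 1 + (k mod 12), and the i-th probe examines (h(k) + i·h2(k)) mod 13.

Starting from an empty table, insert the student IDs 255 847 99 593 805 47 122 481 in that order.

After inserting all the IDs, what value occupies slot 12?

99

Insert 255: h=8, slot 8 empty -> index 8.
Insert 847: h=2, slot 2 empty -> index 2.
Insert 99: h=8, h2=4, slot 8 occupied -> index 12.
Insert 593: h=8, h2=6, slot 8 occupied -> index 1.
Insert 805: h=12, h2=2, slots 12,1 occupied -> index 3.
Insert 47: h=8, h2=12, slot 8 occupied -> index 7.
Insert 122: h=5, slot 5 empty -> index 5.
Insert 481: h=0, slot 0 empty -> index 0.
Table: [481, 593, 847, 805, ., 122, ., 47, 255, ., ., ., 99]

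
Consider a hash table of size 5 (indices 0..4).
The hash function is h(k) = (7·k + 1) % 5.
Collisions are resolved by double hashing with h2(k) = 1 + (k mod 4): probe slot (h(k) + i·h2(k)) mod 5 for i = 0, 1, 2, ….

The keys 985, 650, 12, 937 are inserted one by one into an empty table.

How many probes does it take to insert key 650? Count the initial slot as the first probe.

985 hashes to 1; slot 1 is free → place at 1.
650 hashes to 1, h2=3; 1 taken → place at 4.
12 hashes to 0; slot 0 is free → place at 0.
937 hashes to 0, h2=2; 0 taken → place at 2.
Table: [12, 985, 937, -, 650]

2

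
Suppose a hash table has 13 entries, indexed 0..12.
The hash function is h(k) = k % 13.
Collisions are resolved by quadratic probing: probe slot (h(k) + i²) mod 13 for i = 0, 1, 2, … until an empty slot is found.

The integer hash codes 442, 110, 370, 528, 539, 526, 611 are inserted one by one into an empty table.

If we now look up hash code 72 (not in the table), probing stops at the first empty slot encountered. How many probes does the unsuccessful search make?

3

442 hashes to 0; slot 0 is free → place at 0.
110 hashes to 6; slot 6 is free → place at 6.
370 hashes to 6; 6 taken → place at 7.
528 hashes to 8; slot 8 is free → place at 8.
539 hashes to 6; 6,7 taken → place at 10.
526 hashes to 6; 6,7,10 taken → place at 2.
611 hashes to 0; 0 taken → place at 1.
Table: [442, 611, 526, —, —, —, 110, 370, 528, —, 539, —, —]
Lookup 72: h=7, probe 7,8,11 → slot 11 empty, not found.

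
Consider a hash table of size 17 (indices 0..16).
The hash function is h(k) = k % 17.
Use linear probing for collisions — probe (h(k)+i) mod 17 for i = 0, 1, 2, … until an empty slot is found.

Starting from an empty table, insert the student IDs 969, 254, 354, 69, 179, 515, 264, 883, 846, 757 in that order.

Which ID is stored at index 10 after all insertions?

264

Insert 969: h=0, slot 0 empty => index 0.
Insert 254: h=16, slot 16 empty => index 16.
Insert 354: h=14, slot 14 empty => index 14.
Insert 69: h=1, slot 1 empty => index 1.
Insert 179: h=9, slot 9 empty => index 9.
Insert 515: h=5, slot 5 empty => index 5.
Insert 264: h=9, slot 9 occupied => index 10.
Insert 883: h=16, slots 16,0,1 occupied => index 2.
Insert 846: h=13, slot 13 empty => index 13.
Insert 757: h=9, slots 9,10 occupied => index 11.
Table: [969, 69, 883, -, -, 515, -, -, -, 179, 264, 757, -, 846, 354, -, 254]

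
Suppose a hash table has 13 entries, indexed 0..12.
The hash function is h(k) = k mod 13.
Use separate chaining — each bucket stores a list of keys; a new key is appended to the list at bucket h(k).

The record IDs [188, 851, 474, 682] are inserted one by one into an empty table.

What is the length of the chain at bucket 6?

4

188 → bucket 6
851 → bucket 6 (collision)
474 → bucket 6 (collision)
682 → bucket 6 (collision)
Final buckets:
0: _
1: _
2: _
3: _
4: _
5: _
6: 188 -> 851 -> 474 -> 682
7: _
8: _
9: _
10: _
11: _
12: _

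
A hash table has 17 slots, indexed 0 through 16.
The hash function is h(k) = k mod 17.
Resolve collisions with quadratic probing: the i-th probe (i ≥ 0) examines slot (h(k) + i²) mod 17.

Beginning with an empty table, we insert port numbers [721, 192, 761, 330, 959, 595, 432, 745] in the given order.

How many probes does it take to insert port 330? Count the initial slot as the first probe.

721: h=7 → slot 7
192: h=5 → slot 5
761: h=13 → slot 13
330: h=7, probe 7,8 → slot 8
959: h=7, probe 7,8,11 → slot 11
595: h=0 → slot 0
432: h=7, probe 7,8,11,16 → slot 16
745: h=14 → slot 14
Table: [595, ∅, ∅, ∅, ∅, 192, ∅, 721, 330, ∅, ∅, 959, ∅, 761, 745, ∅, 432]

2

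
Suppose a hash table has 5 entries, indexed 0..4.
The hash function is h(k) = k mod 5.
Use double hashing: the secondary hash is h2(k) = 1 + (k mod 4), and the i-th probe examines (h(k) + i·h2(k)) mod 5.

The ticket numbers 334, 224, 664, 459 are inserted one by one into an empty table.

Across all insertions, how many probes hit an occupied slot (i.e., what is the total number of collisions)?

Insert 334: h=4, slot 4 empty → index 4.
Insert 224: h=4, h2=1, slot 4 occupied → index 0.
Insert 664: h=4, h2=1, slots 4,0 occupied → index 1.
Insert 459: h=4, h2=4, slot 4 occupied → index 3.
Table: [224, 664, _, 459, 334]

4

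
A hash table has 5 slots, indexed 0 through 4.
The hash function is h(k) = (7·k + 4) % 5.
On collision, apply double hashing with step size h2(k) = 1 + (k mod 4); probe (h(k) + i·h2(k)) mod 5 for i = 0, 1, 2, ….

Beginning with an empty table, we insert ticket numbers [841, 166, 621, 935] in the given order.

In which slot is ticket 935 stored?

2

841: h=1 → slot 1
166: h=1, h2=3, probe 1,4 → slot 4
621: h=1, h2=2, probe 1,3 → slot 3
935: h=4, h2=4, probe 4,3,2 → slot 2
Table: [-, 841, 935, 621, 166]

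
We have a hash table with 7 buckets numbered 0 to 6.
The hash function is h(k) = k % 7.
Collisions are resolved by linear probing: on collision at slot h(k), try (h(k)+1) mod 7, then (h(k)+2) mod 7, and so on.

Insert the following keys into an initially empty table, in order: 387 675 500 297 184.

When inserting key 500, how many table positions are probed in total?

2

387 hashes to 2; slot 2 is free => place at 2.
675 hashes to 3; slot 3 is free => place at 3.
500 hashes to 3; 3 taken => place at 4.
297 hashes to 3; 3,4 taken => place at 5.
184 hashes to 2; 2,3,4,5 taken => place at 6.
Table: [., ., 387, 675, 500, 297, 184]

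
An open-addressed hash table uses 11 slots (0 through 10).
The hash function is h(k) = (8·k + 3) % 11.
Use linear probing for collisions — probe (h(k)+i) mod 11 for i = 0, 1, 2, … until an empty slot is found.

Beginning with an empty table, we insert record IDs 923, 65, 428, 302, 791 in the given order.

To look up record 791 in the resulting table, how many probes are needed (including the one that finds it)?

4

Insert 923: h=6, slot 6 empty => index 6.
Insert 65: h=6, slot 6 occupied => index 7.
Insert 428: h=6, slots 6,7 occupied => index 8.
Insert 302: h=10, slot 10 empty => index 10.
Insert 791: h=6, slots 6,7,8 occupied => index 9.
Table: [., ., ., ., ., ., 923, 65, 428, 791, 302]
Lookup 791: h=6, probe 6,7,8,9 → found at 9.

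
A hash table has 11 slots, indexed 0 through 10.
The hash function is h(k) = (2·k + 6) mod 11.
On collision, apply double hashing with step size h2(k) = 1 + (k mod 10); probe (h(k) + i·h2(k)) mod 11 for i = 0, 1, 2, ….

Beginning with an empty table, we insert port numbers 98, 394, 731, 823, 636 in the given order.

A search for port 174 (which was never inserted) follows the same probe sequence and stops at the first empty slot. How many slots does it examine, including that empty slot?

98: h=4 -> slot 4
394: h=2 -> slot 2
731: h=5 -> slot 5
823: h=2, h2=4, probe 2,6 -> slot 6
636: h=2, h2=7, probe 2,9 -> slot 9
Table: [—, —, 394, —, 98, 731, 823, —, —, 636, —]
Lookup 174: h=2, h2=5, probe 2,7 → slot 7 empty, not found.

2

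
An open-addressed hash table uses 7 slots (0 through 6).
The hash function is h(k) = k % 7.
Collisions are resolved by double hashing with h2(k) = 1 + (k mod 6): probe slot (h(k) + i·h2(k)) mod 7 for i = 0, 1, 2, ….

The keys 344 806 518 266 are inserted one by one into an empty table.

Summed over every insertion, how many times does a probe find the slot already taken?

344 hashes to 1; slot 1 is free -> place at 1.
806 hashes to 1, h2=3; 1 taken -> place at 4.
518 hashes to 0; slot 0 is free -> place at 0.
266 hashes to 0, h2=3; 0 taken -> place at 3.
Table: [518, 344, -, 266, 806, -, -]

2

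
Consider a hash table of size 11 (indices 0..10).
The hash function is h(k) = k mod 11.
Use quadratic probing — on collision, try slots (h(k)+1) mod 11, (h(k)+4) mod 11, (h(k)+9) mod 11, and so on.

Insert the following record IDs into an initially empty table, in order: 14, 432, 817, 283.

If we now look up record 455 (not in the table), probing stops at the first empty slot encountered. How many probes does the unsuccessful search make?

14 hashes to 3; slot 3 is free → place at 3.
432 hashes to 3; 3 taken → place at 4.
817 hashes to 3; 3,4 taken → place at 7.
283 hashes to 8; slot 8 is free → place at 8.
Table: [-, -, -, 14, 432, -, -, 817, 283, -, -]
Lookup 455: h=4, probe 4,5 → slot 5 empty, not found.

2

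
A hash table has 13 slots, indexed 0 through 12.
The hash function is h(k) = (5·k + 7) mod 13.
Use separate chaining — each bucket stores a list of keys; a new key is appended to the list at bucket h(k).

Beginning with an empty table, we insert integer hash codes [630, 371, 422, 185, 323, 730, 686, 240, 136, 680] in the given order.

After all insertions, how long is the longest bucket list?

4

Insert 630: h=11, bucket 11 empty -> new chain.
Insert 371: h=3, bucket 3 empty -> new chain.
Insert 422: h=11, bucket 11 nonempty -> append to chain.
Insert 185: h=9, bucket 9 empty -> new chain.
Insert 323: h=10, bucket 10 empty -> new chain.
Insert 730: h=4, bucket 4 empty -> new chain.
Insert 686: h=5, bucket 5 empty -> new chain.
Insert 240: h=11, bucket 11 nonempty -> append to chain.
Insert 136: h=11, bucket 11 nonempty -> append to chain.
Insert 680: h=1, bucket 1 empty -> new chain.
Final buckets:
0: -
1: 680
2: -
3: 371
4: 730
5: 686
6: -
7: -
8: -
9: 185
10: 323
11: 630 -> 422 -> 240 -> 136
12: -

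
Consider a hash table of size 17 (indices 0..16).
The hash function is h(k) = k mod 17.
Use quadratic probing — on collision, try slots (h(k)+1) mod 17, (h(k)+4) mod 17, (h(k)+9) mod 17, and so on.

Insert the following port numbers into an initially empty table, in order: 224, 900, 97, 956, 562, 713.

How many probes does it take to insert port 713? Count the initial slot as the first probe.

2

Insert 224: h=3, slot 3 empty → index 3.
Insert 900: h=16, slot 16 empty → index 16.
Insert 97: h=12, slot 12 empty → index 12.
Insert 956: h=4, slot 4 empty → index 4.
Insert 562: h=1, slot 1 empty → index 1.
Insert 713: h=16, slot 16 occupied → index 0.
Table: [713, 562, -, 224, 956, -, -, -, -, -, -, -, 97, -, -, -, 900]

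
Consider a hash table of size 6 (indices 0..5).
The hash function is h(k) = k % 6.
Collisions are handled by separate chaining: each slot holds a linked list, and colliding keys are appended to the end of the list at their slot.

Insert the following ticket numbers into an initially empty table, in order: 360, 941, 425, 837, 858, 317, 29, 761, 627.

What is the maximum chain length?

5

Insert 360: h=0, bucket 0 empty → new chain.
Insert 941: h=5, bucket 5 empty → new chain.
Insert 425: h=5, bucket 5 nonempty → append to chain.
Insert 837: h=3, bucket 3 empty → new chain.
Insert 858: h=0, bucket 0 nonempty → append to chain.
Insert 317: h=5, bucket 5 nonempty → append to chain.
Insert 29: h=5, bucket 5 nonempty → append to chain.
Insert 761: h=5, bucket 5 nonempty → append to chain.
Insert 627: h=3, bucket 3 nonempty → append to chain.
Final buckets:
0: 360 -> 858
1: _
2: _
3: 837 -> 627
4: _
5: 941 -> 425 -> 317 -> 29 -> 761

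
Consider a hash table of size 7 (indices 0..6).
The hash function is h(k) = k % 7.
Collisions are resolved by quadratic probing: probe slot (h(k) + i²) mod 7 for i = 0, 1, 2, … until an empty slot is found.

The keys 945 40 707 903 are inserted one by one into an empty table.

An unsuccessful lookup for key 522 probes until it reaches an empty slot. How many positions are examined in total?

4

945: h=0 => slot 0
40: h=5 => slot 5
707: h=0, probe 0,1 => slot 1
903: h=0, probe 0,1,4 => slot 4
Table: [945, 707, ., ., 903, 40, .]
Lookup 522: h=4, probe 4,5,1,6 → slot 6 empty, not found.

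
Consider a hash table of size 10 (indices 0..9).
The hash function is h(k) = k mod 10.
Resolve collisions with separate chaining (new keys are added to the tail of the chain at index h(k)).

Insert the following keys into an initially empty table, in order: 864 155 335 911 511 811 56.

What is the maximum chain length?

3

Insert 864: h=4, bucket 4 empty → new chain.
Insert 155: h=5, bucket 5 empty → new chain.
Insert 335: h=5, bucket 5 nonempty → append to chain.
Insert 911: h=1, bucket 1 empty → new chain.
Insert 511: h=1, bucket 1 nonempty → append to chain.
Insert 811: h=1, bucket 1 nonempty → append to chain.
Insert 56: h=6, bucket 6 empty → new chain.
Final buckets:
0: ∅
1: 911 -> 511 -> 811
2: ∅
3: ∅
4: 864
5: 155 -> 335
6: 56
7: ∅
8: ∅
9: ∅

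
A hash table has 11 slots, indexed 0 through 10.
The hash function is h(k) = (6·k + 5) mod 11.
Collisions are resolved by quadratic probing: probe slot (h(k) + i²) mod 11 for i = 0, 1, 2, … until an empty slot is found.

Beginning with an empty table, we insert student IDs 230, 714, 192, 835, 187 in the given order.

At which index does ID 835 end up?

Insert 230: h=10, slot 10 empty => index 10.
Insert 714: h=10, slot 10 occupied => index 0.
Insert 192: h=2, slot 2 empty => index 2.
Insert 835: h=10, slots 10,0 occupied => index 3.
Insert 187: h=5, slot 5 empty => index 5.
Table: [714, _, 192, 835, _, 187, _, _, _, _, 230]

3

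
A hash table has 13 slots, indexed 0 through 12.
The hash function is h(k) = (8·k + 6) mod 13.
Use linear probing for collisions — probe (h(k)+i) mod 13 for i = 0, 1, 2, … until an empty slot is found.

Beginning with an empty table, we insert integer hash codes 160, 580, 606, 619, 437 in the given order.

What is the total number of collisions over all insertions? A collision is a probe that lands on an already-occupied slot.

6

160 hashes to 12; slot 12 is free => place at 12.
580 hashes to 5; slot 5 is free => place at 5.
606 hashes to 5; 5 taken => place at 6.
619 hashes to 5; 5,6 taken => place at 7.
437 hashes to 5; 5,6,7 taken => place at 8.
Table: [—, —, —, —, —, 580, 606, 619, 437, —, —, —, 160]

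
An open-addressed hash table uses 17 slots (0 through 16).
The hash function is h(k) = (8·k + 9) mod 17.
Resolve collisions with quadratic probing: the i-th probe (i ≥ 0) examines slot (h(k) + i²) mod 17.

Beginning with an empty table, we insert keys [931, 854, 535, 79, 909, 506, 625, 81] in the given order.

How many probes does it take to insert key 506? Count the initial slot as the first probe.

3

Insert 931: h=11, slot 11 empty → index 11.
Insert 854: h=7, slot 7 empty → index 7.
Insert 535: h=5, slot 5 empty → index 5.
Insert 79: h=12, slot 12 empty → index 12.
Insert 909: h=5, slot 5 occupied → index 6.
Insert 506: h=11, slots 11,12 occupied → index 15.
Insert 625: h=11, slots 11,12,15 occupied → index 3.
Insert 81: h=11, slots 11,12,15,3 occupied → index 10.
Table: [—, —, —, 625, —, 535, 909, 854, —, —, 81, 931, 79, —, —, 506, —]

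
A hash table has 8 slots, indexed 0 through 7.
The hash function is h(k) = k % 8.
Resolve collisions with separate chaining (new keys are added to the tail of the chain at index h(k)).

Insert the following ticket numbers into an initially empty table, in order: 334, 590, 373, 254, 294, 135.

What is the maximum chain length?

Insert 334: h=6, bucket 6 empty -> new chain.
Insert 590: h=6, bucket 6 nonempty -> append to chain.
Insert 373: h=5, bucket 5 empty -> new chain.
Insert 254: h=6, bucket 6 nonempty -> append to chain.
Insert 294: h=6, bucket 6 nonempty -> append to chain.
Insert 135: h=7, bucket 7 empty -> new chain.
Final buckets:
0: .
1: .
2: .
3: .
4: .
5: 373
6: 334 -> 590 -> 254 -> 294
7: 135

4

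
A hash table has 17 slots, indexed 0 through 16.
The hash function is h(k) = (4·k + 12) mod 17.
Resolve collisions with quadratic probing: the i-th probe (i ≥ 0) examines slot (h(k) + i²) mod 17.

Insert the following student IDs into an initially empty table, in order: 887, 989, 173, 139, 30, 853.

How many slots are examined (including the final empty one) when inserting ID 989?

887: h=7 -> slot 7
989: h=7, probe 7,8 -> slot 8
173: h=7, probe 7,8,11 -> slot 11
139: h=7, probe 7,8,11,16 -> slot 16
30: h=13 -> slot 13
853: h=7, probe 7,8,11,16,6 -> slot 6
Table: [., ., ., ., ., ., 853, 887, 989, ., ., 173, ., 30, ., ., 139]

2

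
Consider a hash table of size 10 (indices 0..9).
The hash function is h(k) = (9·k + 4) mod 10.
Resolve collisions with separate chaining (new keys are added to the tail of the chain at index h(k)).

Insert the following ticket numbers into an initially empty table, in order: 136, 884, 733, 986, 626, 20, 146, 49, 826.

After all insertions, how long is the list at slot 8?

Insert 136: h=8, bucket 8 empty -> new chain.
Insert 884: h=0, bucket 0 empty -> new chain.
Insert 733: h=1, bucket 1 empty -> new chain.
Insert 986: h=8, bucket 8 nonempty -> append to chain.
Insert 626: h=8, bucket 8 nonempty -> append to chain.
Insert 20: h=4, bucket 4 empty -> new chain.
Insert 146: h=8, bucket 8 nonempty -> append to chain.
Insert 49: h=5, bucket 5 empty -> new chain.
Insert 826: h=8, bucket 8 nonempty -> append to chain.
Final buckets:
0: 884
1: 733
2: —
3: —
4: 20
5: 49
6: —
7: —
8: 136 -> 986 -> 626 -> 146 -> 826
9: —

5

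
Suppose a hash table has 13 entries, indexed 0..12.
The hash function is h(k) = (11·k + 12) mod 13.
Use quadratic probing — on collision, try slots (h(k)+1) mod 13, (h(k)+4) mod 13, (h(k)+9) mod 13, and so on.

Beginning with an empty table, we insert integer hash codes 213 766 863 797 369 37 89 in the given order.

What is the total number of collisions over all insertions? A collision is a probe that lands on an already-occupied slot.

Insert 213: h=2, slot 2 empty => index 2.
Insert 766: h=1, slot 1 empty => index 1.
Insert 863: h=2, slot 2 occupied => index 3.
Insert 797: h=4, slot 4 empty => index 4.
Insert 369: h=2, slots 2,3 occupied => index 6.
Insert 37: h=3, slots 3,4 occupied => index 7.
Insert 89: h=3, slots 3,4,7 occupied => index 12.
Table: [_, 766, 213, 863, 797, _, 369, 37, _, _, _, _, 89]

8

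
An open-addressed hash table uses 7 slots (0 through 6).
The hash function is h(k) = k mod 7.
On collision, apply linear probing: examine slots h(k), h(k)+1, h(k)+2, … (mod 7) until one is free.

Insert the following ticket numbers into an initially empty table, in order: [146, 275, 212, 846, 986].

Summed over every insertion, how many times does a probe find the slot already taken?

Insert 146: h=6, slot 6 empty → index 6.
Insert 275: h=2, slot 2 empty → index 2.
Insert 212: h=2, slot 2 occupied → index 3.
Insert 846: h=6, slot 6 occupied → index 0.
Insert 986: h=6, slots 6,0 occupied → index 1.
Table: [846, 986, 275, 212, ∅, ∅, 146]

4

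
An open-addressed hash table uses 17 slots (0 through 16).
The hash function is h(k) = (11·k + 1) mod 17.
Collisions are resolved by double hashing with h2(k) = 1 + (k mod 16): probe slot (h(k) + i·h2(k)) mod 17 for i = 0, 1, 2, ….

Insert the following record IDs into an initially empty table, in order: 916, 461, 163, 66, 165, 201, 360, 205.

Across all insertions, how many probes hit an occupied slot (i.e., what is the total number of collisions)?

Insert 916: h=13, slot 13 empty → index 13.
Insert 461: h=6, slot 6 empty → index 6.
Insert 163: h=9, slot 9 empty → index 9.
Insert 66: h=13, h2=3, slot 13 occupied → index 16.
Insert 165: h=14, slot 14 empty → index 14.
Insert 201: h=2, slot 2 empty → index 2.
Insert 360: h=0, slot 0 empty → index 0.
Insert 205: h=12, slot 12 empty → index 12.
Table: [360, —, 201, —, —, —, 461, —, —, 163, —, —, 205, 916, 165, —, 66]

1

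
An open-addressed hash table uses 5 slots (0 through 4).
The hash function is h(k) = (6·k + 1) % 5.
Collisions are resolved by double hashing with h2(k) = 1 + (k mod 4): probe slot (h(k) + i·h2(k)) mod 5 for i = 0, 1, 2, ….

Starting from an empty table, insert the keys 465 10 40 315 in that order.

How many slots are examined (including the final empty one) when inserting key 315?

2

465 hashes to 1; slot 1 is free => place at 1.
10 hashes to 1, h2=3; 1 taken => place at 4.
40 hashes to 1, h2=1; 1 taken => place at 2.
315 hashes to 1, h2=4; 1 taken => place at 0.
Table: [315, 465, 40, -, 10]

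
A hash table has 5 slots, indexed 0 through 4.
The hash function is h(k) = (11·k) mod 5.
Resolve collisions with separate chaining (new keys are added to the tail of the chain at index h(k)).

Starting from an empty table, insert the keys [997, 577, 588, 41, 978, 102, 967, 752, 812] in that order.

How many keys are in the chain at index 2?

6

997 -> bucket 2
577 -> bucket 2 (collision)
588 -> bucket 3
41 -> bucket 1
978 -> bucket 3 (collision)
102 -> bucket 2 (collision)
967 -> bucket 2 (collision)
752 -> bucket 2 (collision)
812 -> bucket 2 (collision)
Final buckets:
0: —
1: 41
2: 997 -> 577 -> 102 -> 967 -> 752 -> 812
3: 588 -> 978
4: —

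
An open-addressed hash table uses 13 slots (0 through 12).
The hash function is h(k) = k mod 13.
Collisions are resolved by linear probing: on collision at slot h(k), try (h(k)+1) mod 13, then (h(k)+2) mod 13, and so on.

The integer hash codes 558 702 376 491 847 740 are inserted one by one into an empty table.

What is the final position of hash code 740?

3

558: h=12 -> slot 12
702: h=0 -> slot 0
376: h=12, probe 12,0,1 -> slot 1
491: h=10 -> slot 10
847: h=2 -> slot 2
740: h=12, probe 12,0,1,2,3 -> slot 3
Table: [702, 376, 847, 740, ∅, ∅, ∅, ∅, ∅, ∅, 491, ∅, 558]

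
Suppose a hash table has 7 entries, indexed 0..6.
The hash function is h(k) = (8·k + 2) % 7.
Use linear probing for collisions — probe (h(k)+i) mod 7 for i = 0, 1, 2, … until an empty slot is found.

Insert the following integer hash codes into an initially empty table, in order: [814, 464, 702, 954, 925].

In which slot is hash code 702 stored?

6

814: h=4 => slot 4
464: h=4, probe 4,5 => slot 5
702: h=4, probe 4,5,6 => slot 6
954: h=4, probe 4,5,6,0 => slot 0
925: h=3 => slot 3
Table: [954, ., ., 925, 814, 464, 702]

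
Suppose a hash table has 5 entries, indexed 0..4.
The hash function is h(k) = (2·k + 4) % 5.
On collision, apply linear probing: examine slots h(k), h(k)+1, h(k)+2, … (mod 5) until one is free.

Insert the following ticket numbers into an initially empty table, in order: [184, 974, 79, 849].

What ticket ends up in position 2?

184

Insert 184: h=2, slot 2 empty -> index 2.
Insert 974: h=2, slot 2 occupied -> index 3.
Insert 79: h=2, slots 2,3 occupied -> index 4.
Insert 849: h=2, slots 2,3,4 occupied -> index 0.
Table: [849, ∅, 184, 974, 79]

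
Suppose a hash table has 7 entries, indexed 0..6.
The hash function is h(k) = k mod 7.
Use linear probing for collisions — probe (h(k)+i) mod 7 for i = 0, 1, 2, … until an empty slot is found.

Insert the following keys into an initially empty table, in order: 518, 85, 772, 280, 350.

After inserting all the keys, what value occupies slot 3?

280

518: h=0 => slot 0
85: h=1 => slot 1
772: h=2 => slot 2
280: h=0, probe 0,1,2,3 => slot 3
350: h=0, probe 0,1,2,3,4 => slot 4
Table: [518, 85, 772, 280, 350, ∅, ∅]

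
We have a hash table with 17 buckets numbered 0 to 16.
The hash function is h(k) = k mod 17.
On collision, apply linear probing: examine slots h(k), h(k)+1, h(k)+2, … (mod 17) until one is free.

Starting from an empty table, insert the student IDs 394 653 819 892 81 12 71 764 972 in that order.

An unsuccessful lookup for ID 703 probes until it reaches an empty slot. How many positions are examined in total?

4

394 hashes to 3; slot 3 is free → place at 3.
653 hashes to 7; slot 7 is free → place at 7.
819 hashes to 3; 3 taken → place at 4.
892 hashes to 8; slot 8 is free → place at 8.
81 hashes to 13; slot 13 is free → place at 13.
12 hashes to 12; slot 12 is free → place at 12.
71 hashes to 3; 3,4 taken → place at 5.
764 hashes to 16; slot 16 is free → place at 16.
972 hashes to 3; 3,4,5 taken → place at 6.
Table: [-, -, -, 394, 819, 71, 972, 653, 892, -, -, -, 12, 81, -, -, 764]
Lookup 703: h=6, probe 6,7,8,9 → slot 9 empty, not found.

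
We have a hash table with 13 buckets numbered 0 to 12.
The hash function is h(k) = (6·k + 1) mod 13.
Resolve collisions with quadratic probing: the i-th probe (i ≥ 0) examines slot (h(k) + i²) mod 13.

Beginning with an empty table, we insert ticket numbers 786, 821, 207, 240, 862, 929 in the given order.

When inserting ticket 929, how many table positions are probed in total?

3

Insert 786: h=11, slot 11 empty => index 11.
Insert 821: h=0, slot 0 empty => index 0.
Insert 207: h=8, slot 8 empty => index 8.
Insert 240: h=11, slot 11 occupied => index 12.
Insert 862: h=12, slots 12,0 occupied => index 3.
Insert 929: h=11, slots 11,12 occupied => index 2.
Table: [821, ., 929, 862, ., ., ., ., 207, ., ., 786, 240]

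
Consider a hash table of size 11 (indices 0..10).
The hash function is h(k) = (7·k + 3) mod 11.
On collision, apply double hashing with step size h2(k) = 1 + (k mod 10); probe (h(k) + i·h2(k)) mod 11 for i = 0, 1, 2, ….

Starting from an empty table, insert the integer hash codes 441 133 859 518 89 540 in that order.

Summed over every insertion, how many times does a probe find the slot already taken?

7

441: h=10 => slot 10
133: h=10, h2=4, probe 10,3 => slot 3
859: h=10, h2=10, probe 10,9 => slot 9
518: h=10, h2=9, probe 10,8 => slot 8
89: h=10, h2=10, probe 10,9,8,7 => slot 7
540: h=10, h2=1, probe 10,0 => slot 0
Table: [540, -, -, 133, -, -, -, 89, 518, 859, 441]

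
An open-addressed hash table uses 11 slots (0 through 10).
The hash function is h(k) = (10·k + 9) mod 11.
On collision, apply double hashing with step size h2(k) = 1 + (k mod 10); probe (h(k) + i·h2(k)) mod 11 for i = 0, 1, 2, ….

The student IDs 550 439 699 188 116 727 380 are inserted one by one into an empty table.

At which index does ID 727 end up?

Insert 550: h=9, slot 9 empty => index 9.
Insert 439: h=10, slot 10 empty => index 10.
Insert 699: h=3, slot 3 empty => index 3.
Insert 188: h=8, slot 8 empty => index 8.
Insert 116: h=3, h2=7, slots 3,10 occupied => index 6.
Insert 727: h=8, h2=8, slot 8 occupied => index 5.
Insert 380: h=3, h2=1, slot 3 occupied => index 4.
Table: [., ., ., 699, 380, 727, 116, ., 188, 550, 439]

5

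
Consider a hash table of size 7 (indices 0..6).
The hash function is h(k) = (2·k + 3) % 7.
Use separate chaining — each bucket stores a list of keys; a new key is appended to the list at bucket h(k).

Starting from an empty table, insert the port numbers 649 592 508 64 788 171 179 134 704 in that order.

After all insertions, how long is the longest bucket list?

649 → bucket 6
592 → bucket 4
508 → bucket 4 (collision)
64 → bucket 5
788 → bucket 4 (collision)
171 → bucket 2
179 → bucket 4 (collision)
134 → bucket 5 (collision)
704 → bucket 4 (collision)
Final buckets:
0: -
1: -
2: 171
3: -
4: 592 -> 508 -> 788 -> 179 -> 704
5: 64 -> 134
6: 649

5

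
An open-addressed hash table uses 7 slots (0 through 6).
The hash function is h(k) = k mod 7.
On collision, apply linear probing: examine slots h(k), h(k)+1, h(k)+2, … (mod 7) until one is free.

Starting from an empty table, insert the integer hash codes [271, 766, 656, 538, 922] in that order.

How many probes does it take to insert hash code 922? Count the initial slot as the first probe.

Insert 271: h=5, slot 5 empty → index 5.
Insert 766: h=3, slot 3 empty → index 3.
Insert 656: h=5, slot 5 occupied → index 6.
Insert 538: h=6, slot 6 occupied → index 0.
Insert 922: h=5, slots 5,6,0 occupied → index 1.
Table: [538, 922, _, 766, _, 271, 656]

4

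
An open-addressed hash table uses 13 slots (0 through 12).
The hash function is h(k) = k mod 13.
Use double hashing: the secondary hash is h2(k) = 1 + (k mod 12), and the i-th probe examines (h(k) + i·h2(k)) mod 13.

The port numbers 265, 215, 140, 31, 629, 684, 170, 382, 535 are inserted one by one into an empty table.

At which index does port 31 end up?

0

265 hashes to 5; slot 5 is free -> place at 5.
215 hashes to 7; slot 7 is free -> place at 7.
140 hashes to 10; slot 10 is free -> place at 10.
31 hashes to 5, h2=8; 5 taken -> place at 0.
629 hashes to 5, h2=6; 5 taken -> place at 11.
684 hashes to 8; slot 8 is free -> place at 8.
170 hashes to 1; slot 1 is free -> place at 1.
382 hashes to 5, h2=11; 5 taken -> place at 3.
535 hashes to 2; slot 2 is free -> place at 2.
Table: [31, 170, 535, 382, —, 265, —, 215, 684, —, 140, 629, —]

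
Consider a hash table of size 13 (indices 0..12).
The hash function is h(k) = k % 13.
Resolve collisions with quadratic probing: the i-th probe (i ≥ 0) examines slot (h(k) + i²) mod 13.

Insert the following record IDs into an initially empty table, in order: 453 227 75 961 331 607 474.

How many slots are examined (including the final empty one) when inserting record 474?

453: h=11 => slot 11
227: h=6 => slot 6
75: h=10 => slot 10
961: h=12 => slot 12
331: h=6, probe 6,7 => slot 7
607: h=9 => slot 9
474: h=6, probe 6,7,10,2 => slot 2
Table: [-, -, 474, -, -, -, 227, 331, -, 607, 75, 453, 961]

4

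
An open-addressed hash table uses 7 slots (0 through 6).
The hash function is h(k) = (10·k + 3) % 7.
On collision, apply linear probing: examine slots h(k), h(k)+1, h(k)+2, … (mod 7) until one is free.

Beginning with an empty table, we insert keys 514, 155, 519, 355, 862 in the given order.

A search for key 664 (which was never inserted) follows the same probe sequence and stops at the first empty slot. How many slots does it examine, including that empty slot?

3

514 hashes to 5; slot 5 is free → place at 5.
155 hashes to 6; slot 6 is free → place at 6.
519 hashes to 6; 6 taken → place at 0.
355 hashes to 4; slot 4 is free → place at 4.
862 hashes to 6; 6,0 taken → place at 1.
Table: [519, 862, -, -, 355, 514, 155]
Lookup 664: h=0, probe 0,1,2 → slot 2 empty, not found.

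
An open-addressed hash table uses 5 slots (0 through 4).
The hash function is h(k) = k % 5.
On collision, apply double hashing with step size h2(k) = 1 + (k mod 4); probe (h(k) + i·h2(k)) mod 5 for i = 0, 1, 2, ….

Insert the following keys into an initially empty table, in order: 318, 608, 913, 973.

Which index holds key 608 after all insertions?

4

318: h=3 => slot 3
608: h=3, h2=1, probe 3,4 => slot 4
913: h=3, h2=2, probe 3,0 => slot 0
973: h=3, h2=2, probe 3,0,2 => slot 2
Table: [913, ∅, 973, 318, 608]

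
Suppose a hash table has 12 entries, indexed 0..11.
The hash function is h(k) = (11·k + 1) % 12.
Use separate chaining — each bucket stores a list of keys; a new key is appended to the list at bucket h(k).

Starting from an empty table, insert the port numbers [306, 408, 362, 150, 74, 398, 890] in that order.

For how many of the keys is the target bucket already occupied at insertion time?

Insert 306: h=7, bucket 7 empty → new chain.
Insert 408: h=1, bucket 1 empty → new chain.
Insert 362: h=11, bucket 11 empty → new chain.
Insert 150: h=7, bucket 7 nonempty → append to chain.
Insert 74: h=11, bucket 11 nonempty → append to chain.
Insert 398: h=11, bucket 11 nonempty → append to chain.
Insert 890: h=11, bucket 11 nonempty → append to chain.
Final buckets:
0: -
1: 408
2: -
3: -
4: -
5: -
6: -
7: 306 -> 150
8: -
9: -
10: -
11: 362 -> 74 -> 398 -> 890

4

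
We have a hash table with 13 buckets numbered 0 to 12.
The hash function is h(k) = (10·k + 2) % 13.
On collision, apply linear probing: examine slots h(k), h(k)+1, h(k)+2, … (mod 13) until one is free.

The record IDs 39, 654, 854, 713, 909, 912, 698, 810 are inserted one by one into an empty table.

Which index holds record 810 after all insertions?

6

39 hashes to 2; slot 2 is free → place at 2.
654 hashes to 3; slot 3 is free → place at 3.
854 hashes to 1; slot 1 is free → place at 1.
713 hashes to 8; slot 8 is free → place at 8.
909 hashes to 5; slot 5 is free → place at 5.
912 hashes to 9; slot 9 is free → place at 9.
698 hashes to 1; 1,2,3 taken → place at 4.
810 hashes to 3; 3,4,5 taken → place at 6.
Table: [-, 854, 39, 654, 698, 909, 810, -, 713, 912, -, -, -]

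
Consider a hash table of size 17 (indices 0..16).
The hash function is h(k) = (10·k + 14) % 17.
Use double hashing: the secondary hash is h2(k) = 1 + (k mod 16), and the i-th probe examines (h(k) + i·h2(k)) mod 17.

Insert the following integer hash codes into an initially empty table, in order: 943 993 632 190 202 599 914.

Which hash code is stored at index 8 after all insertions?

190

943: h=9 → slot 9
993: h=16 → slot 16
632: h=10 → slot 10
190: h=10, h2=15, probe 10,8 → slot 8
202: h=11 → slot 11
599: h=3 → slot 3
914: h=8, h2=3, probe 8,11,14 → slot 14
Table: [—, —, —, 599, —, —, —, —, 190, 943, 632, 202, —, —, 914, —, 993]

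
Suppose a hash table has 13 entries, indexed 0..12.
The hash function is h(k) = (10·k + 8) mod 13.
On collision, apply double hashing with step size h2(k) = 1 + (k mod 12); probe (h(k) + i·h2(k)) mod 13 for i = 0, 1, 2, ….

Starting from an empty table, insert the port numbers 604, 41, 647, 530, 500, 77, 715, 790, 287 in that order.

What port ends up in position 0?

790

604: h=3 => slot 3
41: h=2 => slot 2
647: h=4 => slot 4
530: h=4, h2=3, probe 4,7 => slot 7
500: h=3, h2=9, probe 3,12 => slot 12
77: h=11 => slot 11
715: h=8 => slot 8
790: h=4, h2=11, probe 4,2,0 => slot 0
287: h=5 => slot 5
Table: [790, _, 41, 604, 647, 287, _, 530, 715, _, _, 77, 500]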